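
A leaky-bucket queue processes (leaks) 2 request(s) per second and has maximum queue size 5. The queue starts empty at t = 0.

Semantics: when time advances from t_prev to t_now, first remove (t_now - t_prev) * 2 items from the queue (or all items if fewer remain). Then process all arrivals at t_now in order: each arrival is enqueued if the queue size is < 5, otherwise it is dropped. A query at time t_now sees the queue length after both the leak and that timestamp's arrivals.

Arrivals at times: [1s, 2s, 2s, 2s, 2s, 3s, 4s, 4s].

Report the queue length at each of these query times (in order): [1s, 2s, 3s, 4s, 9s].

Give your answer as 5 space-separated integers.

Answer: 1 4 3 3 0

Derivation:
Queue lengths at query times:
  query t=1s: backlog = 1
  query t=2s: backlog = 4
  query t=3s: backlog = 3
  query t=4s: backlog = 3
  query t=9s: backlog = 0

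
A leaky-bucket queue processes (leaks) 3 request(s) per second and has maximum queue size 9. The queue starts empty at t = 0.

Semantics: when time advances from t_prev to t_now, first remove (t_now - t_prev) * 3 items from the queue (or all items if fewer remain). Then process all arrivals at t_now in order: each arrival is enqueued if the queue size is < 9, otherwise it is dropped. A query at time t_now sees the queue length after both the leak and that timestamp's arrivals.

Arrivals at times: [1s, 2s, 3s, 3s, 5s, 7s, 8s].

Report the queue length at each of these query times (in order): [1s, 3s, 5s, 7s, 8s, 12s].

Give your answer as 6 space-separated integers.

Answer: 1 2 1 1 1 0

Derivation:
Queue lengths at query times:
  query t=1s: backlog = 1
  query t=3s: backlog = 2
  query t=5s: backlog = 1
  query t=7s: backlog = 1
  query t=8s: backlog = 1
  query t=12s: backlog = 0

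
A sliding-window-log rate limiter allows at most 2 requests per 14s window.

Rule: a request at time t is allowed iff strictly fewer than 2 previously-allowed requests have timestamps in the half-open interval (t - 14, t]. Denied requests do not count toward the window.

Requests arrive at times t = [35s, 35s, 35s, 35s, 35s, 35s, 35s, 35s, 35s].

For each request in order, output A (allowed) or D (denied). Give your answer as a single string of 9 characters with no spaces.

Answer: AADDDDDDD

Derivation:
Tracking allowed requests in the window:
  req#1 t=35s: ALLOW
  req#2 t=35s: ALLOW
  req#3 t=35s: DENY
  req#4 t=35s: DENY
  req#5 t=35s: DENY
  req#6 t=35s: DENY
  req#7 t=35s: DENY
  req#8 t=35s: DENY
  req#9 t=35s: DENY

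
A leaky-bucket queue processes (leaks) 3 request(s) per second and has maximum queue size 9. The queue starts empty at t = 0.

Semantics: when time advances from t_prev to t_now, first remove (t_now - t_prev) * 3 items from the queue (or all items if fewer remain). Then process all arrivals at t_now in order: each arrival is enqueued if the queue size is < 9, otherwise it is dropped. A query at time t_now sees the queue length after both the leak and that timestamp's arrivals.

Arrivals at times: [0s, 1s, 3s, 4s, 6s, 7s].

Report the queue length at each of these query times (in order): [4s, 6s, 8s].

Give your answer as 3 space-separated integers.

Queue lengths at query times:
  query t=4s: backlog = 1
  query t=6s: backlog = 1
  query t=8s: backlog = 0

Answer: 1 1 0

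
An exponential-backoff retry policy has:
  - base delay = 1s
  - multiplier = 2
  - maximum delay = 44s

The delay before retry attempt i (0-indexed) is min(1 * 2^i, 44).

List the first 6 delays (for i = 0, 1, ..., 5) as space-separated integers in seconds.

Computing each delay:
  i=0: min(1*2^0, 44) = 1
  i=1: min(1*2^1, 44) = 2
  i=2: min(1*2^2, 44) = 4
  i=3: min(1*2^3, 44) = 8
  i=4: min(1*2^4, 44) = 16
  i=5: min(1*2^5, 44) = 32

Answer: 1 2 4 8 16 32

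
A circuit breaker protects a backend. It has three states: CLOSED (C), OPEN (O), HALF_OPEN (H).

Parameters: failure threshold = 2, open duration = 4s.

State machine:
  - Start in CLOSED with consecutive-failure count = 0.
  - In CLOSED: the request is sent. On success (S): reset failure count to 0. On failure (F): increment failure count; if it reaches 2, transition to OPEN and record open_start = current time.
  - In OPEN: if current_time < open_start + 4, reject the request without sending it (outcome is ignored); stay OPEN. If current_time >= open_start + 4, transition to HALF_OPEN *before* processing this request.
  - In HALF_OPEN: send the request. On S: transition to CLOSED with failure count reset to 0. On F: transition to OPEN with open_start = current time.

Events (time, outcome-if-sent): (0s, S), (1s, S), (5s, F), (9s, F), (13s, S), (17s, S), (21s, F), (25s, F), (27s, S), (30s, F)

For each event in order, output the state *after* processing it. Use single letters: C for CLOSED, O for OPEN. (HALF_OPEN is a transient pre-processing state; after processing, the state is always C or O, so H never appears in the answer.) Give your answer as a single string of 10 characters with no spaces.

Answer: CCCOCCCOOO

Derivation:
State after each event:
  event#1 t=0s outcome=S: state=CLOSED
  event#2 t=1s outcome=S: state=CLOSED
  event#3 t=5s outcome=F: state=CLOSED
  event#4 t=9s outcome=F: state=OPEN
  event#5 t=13s outcome=S: state=CLOSED
  event#6 t=17s outcome=S: state=CLOSED
  event#7 t=21s outcome=F: state=CLOSED
  event#8 t=25s outcome=F: state=OPEN
  event#9 t=27s outcome=S: state=OPEN
  event#10 t=30s outcome=F: state=OPEN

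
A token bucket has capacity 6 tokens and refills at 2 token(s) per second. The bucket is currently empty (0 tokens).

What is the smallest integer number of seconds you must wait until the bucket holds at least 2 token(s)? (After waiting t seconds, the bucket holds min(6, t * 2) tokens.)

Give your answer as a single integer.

Need t * 2 >= 2, so t >= 2/2.
Smallest integer t = ceil(2/2) = 1.

Answer: 1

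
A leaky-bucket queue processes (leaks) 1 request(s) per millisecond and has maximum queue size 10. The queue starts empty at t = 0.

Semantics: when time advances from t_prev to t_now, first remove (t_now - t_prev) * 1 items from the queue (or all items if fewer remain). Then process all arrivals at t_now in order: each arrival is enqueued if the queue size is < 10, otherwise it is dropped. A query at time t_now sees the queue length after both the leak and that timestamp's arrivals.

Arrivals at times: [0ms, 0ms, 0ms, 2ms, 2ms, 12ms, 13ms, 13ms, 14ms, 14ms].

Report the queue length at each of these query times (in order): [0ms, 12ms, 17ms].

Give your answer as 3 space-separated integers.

Answer: 3 1 0

Derivation:
Queue lengths at query times:
  query t=0ms: backlog = 3
  query t=12ms: backlog = 1
  query t=17ms: backlog = 0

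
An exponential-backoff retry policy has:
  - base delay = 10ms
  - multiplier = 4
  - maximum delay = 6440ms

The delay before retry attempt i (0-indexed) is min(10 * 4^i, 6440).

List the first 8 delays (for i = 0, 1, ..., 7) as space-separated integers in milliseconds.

Computing each delay:
  i=0: min(10*4^0, 6440) = 10
  i=1: min(10*4^1, 6440) = 40
  i=2: min(10*4^2, 6440) = 160
  i=3: min(10*4^3, 6440) = 640
  i=4: min(10*4^4, 6440) = 2560
  i=5: min(10*4^5, 6440) = 6440
  i=6: min(10*4^6, 6440) = 6440
  i=7: min(10*4^7, 6440) = 6440

Answer: 10 40 160 640 2560 6440 6440 6440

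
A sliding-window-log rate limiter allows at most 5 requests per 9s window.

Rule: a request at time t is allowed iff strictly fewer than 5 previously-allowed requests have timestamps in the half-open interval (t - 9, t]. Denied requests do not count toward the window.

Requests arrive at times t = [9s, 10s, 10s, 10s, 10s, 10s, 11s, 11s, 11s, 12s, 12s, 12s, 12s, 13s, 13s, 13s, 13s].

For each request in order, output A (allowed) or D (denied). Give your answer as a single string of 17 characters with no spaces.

Tracking allowed requests in the window:
  req#1 t=9s: ALLOW
  req#2 t=10s: ALLOW
  req#3 t=10s: ALLOW
  req#4 t=10s: ALLOW
  req#5 t=10s: ALLOW
  req#6 t=10s: DENY
  req#7 t=11s: DENY
  req#8 t=11s: DENY
  req#9 t=11s: DENY
  req#10 t=12s: DENY
  req#11 t=12s: DENY
  req#12 t=12s: DENY
  req#13 t=12s: DENY
  req#14 t=13s: DENY
  req#15 t=13s: DENY
  req#16 t=13s: DENY
  req#17 t=13s: DENY

Answer: AAAAADDDDDDDDDDDD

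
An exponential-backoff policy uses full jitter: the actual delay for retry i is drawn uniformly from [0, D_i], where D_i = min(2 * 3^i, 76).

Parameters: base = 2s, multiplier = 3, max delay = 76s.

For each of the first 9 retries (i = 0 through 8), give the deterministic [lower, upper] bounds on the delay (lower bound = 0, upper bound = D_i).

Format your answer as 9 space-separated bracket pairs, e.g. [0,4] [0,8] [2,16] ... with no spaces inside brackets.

Answer: [0,2] [0,6] [0,18] [0,54] [0,76] [0,76] [0,76] [0,76] [0,76]

Derivation:
Computing bounds per retry:
  i=0: D_i=min(2*3^0,76)=2, bounds=[0,2]
  i=1: D_i=min(2*3^1,76)=6, bounds=[0,6]
  i=2: D_i=min(2*3^2,76)=18, bounds=[0,18]
  i=3: D_i=min(2*3^3,76)=54, bounds=[0,54]
  i=4: D_i=min(2*3^4,76)=76, bounds=[0,76]
  i=5: D_i=min(2*3^5,76)=76, bounds=[0,76]
  i=6: D_i=min(2*3^6,76)=76, bounds=[0,76]
  i=7: D_i=min(2*3^7,76)=76, bounds=[0,76]
  i=8: D_i=min(2*3^8,76)=76, bounds=[0,76]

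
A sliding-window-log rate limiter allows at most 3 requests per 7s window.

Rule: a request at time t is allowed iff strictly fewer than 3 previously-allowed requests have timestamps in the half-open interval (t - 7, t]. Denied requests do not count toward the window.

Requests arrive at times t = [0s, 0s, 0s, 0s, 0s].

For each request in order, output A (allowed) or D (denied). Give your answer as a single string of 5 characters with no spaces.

Tracking allowed requests in the window:
  req#1 t=0s: ALLOW
  req#2 t=0s: ALLOW
  req#3 t=0s: ALLOW
  req#4 t=0s: DENY
  req#5 t=0s: DENY

Answer: AAADD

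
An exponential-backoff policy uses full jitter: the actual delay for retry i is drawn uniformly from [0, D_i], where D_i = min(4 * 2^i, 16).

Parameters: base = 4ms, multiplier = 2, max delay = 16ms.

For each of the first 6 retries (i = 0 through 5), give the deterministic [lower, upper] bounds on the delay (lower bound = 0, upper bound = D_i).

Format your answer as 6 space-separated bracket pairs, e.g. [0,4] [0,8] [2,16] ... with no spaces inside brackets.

Answer: [0,4] [0,8] [0,16] [0,16] [0,16] [0,16]

Derivation:
Computing bounds per retry:
  i=0: D_i=min(4*2^0,16)=4, bounds=[0,4]
  i=1: D_i=min(4*2^1,16)=8, bounds=[0,8]
  i=2: D_i=min(4*2^2,16)=16, bounds=[0,16]
  i=3: D_i=min(4*2^3,16)=16, bounds=[0,16]
  i=4: D_i=min(4*2^4,16)=16, bounds=[0,16]
  i=5: D_i=min(4*2^5,16)=16, bounds=[0,16]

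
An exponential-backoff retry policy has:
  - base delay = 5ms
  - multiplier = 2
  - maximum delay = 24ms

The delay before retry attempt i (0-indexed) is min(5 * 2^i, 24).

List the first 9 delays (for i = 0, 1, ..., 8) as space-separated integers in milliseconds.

Answer: 5 10 20 24 24 24 24 24 24

Derivation:
Computing each delay:
  i=0: min(5*2^0, 24) = 5
  i=1: min(5*2^1, 24) = 10
  i=2: min(5*2^2, 24) = 20
  i=3: min(5*2^3, 24) = 24
  i=4: min(5*2^4, 24) = 24
  i=5: min(5*2^5, 24) = 24
  i=6: min(5*2^6, 24) = 24
  i=7: min(5*2^7, 24) = 24
  i=8: min(5*2^8, 24) = 24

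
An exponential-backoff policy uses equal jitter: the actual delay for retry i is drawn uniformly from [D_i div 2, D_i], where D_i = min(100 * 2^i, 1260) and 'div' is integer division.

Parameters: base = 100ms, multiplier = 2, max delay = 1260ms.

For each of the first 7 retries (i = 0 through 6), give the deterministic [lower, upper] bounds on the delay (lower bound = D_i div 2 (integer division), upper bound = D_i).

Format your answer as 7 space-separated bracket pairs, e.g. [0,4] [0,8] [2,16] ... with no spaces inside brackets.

Computing bounds per retry:
  i=0: D_i=min(100*2^0,1260)=100, bounds=[50,100]
  i=1: D_i=min(100*2^1,1260)=200, bounds=[100,200]
  i=2: D_i=min(100*2^2,1260)=400, bounds=[200,400]
  i=3: D_i=min(100*2^3,1260)=800, bounds=[400,800]
  i=4: D_i=min(100*2^4,1260)=1260, bounds=[630,1260]
  i=5: D_i=min(100*2^5,1260)=1260, bounds=[630,1260]
  i=6: D_i=min(100*2^6,1260)=1260, bounds=[630,1260]

Answer: [50,100] [100,200] [200,400] [400,800] [630,1260] [630,1260] [630,1260]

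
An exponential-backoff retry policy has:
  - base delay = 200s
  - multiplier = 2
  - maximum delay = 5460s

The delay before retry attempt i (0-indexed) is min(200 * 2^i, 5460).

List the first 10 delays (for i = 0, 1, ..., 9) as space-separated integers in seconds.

Computing each delay:
  i=0: min(200*2^0, 5460) = 200
  i=1: min(200*2^1, 5460) = 400
  i=2: min(200*2^2, 5460) = 800
  i=3: min(200*2^3, 5460) = 1600
  i=4: min(200*2^4, 5460) = 3200
  i=5: min(200*2^5, 5460) = 5460
  i=6: min(200*2^6, 5460) = 5460
  i=7: min(200*2^7, 5460) = 5460
  i=8: min(200*2^8, 5460) = 5460
  i=9: min(200*2^9, 5460) = 5460

Answer: 200 400 800 1600 3200 5460 5460 5460 5460 5460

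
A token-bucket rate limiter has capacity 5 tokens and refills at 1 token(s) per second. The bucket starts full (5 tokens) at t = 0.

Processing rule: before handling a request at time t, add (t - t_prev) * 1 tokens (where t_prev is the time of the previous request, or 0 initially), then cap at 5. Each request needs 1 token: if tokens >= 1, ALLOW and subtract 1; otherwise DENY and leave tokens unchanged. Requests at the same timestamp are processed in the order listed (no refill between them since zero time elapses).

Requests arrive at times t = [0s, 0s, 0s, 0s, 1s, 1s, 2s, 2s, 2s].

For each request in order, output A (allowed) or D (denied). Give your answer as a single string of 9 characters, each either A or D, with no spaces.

Simulating step by step:
  req#1 t=0s: ALLOW
  req#2 t=0s: ALLOW
  req#3 t=0s: ALLOW
  req#4 t=0s: ALLOW
  req#5 t=1s: ALLOW
  req#6 t=1s: ALLOW
  req#7 t=2s: ALLOW
  req#8 t=2s: DENY
  req#9 t=2s: DENY

Answer: AAAAAAADD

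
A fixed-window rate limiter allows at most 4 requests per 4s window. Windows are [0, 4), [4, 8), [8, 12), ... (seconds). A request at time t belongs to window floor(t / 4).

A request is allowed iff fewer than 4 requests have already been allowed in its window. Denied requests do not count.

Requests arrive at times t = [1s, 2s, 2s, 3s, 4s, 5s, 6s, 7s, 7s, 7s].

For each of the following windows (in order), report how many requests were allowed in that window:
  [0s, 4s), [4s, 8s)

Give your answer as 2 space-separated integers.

Answer: 4 4

Derivation:
Processing requests:
  req#1 t=1s (window 0): ALLOW
  req#2 t=2s (window 0): ALLOW
  req#3 t=2s (window 0): ALLOW
  req#4 t=3s (window 0): ALLOW
  req#5 t=4s (window 1): ALLOW
  req#6 t=5s (window 1): ALLOW
  req#7 t=6s (window 1): ALLOW
  req#8 t=7s (window 1): ALLOW
  req#9 t=7s (window 1): DENY
  req#10 t=7s (window 1): DENY

Allowed counts by window: 4 4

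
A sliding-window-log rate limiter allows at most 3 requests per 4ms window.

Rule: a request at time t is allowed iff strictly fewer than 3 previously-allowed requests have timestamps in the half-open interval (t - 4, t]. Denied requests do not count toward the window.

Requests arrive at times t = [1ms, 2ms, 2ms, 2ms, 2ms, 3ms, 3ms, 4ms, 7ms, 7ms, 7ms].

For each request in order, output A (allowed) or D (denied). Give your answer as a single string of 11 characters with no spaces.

Tracking allowed requests in the window:
  req#1 t=1ms: ALLOW
  req#2 t=2ms: ALLOW
  req#3 t=2ms: ALLOW
  req#4 t=2ms: DENY
  req#5 t=2ms: DENY
  req#6 t=3ms: DENY
  req#7 t=3ms: DENY
  req#8 t=4ms: DENY
  req#9 t=7ms: ALLOW
  req#10 t=7ms: ALLOW
  req#11 t=7ms: ALLOW

Answer: AAADDDDDAAA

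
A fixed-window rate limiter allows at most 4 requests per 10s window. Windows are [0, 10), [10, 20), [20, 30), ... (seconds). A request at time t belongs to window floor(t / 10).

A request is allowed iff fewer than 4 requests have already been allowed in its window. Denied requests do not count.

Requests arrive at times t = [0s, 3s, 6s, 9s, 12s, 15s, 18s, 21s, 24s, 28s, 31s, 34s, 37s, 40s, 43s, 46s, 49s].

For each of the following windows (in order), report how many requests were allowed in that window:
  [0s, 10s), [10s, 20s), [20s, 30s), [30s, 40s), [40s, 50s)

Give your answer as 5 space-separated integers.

Answer: 4 3 3 3 4

Derivation:
Processing requests:
  req#1 t=0s (window 0): ALLOW
  req#2 t=3s (window 0): ALLOW
  req#3 t=6s (window 0): ALLOW
  req#4 t=9s (window 0): ALLOW
  req#5 t=12s (window 1): ALLOW
  req#6 t=15s (window 1): ALLOW
  req#7 t=18s (window 1): ALLOW
  req#8 t=21s (window 2): ALLOW
  req#9 t=24s (window 2): ALLOW
  req#10 t=28s (window 2): ALLOW
  req#11 t=31s (window 3): ALLOW
  req#12 t=34s (window 3): ALLOW
  req#13 t=37s (window 3): ALLOW
  req#14 t=40s (window 4): ALLOW
  req#15 t=43s (window 4): ALLOW
  req#16 t=46s (window 4): ALLOW
  req#17 t=49s (window 4): ALLOW

Allowed counts by window: 4 3 3 3 4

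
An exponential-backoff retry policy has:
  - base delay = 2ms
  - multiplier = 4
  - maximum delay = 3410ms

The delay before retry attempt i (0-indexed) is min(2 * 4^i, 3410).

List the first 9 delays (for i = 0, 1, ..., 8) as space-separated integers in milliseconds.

Computing each delay:
  i=0: min(2*4^0, 3410) = 2
  i=1: min(2*4^1, 3410) = 8
  i=2: min(2*4^2, 3410) = 32
  i=3: min(2*4^3, 3410) = 128
  i=4: min(2*4^4, 3410) = 512
  i=5: min(2*4^5, 3410) = 2048
  i=6: min(2*4^6, 3410) = 3410
  i=7: min(2*4^7, 3410) = 3410
  i=8: min(2*4^8, 3410) = 3410

Answer: 2 8 32 128 512 2048 3410 3410 3410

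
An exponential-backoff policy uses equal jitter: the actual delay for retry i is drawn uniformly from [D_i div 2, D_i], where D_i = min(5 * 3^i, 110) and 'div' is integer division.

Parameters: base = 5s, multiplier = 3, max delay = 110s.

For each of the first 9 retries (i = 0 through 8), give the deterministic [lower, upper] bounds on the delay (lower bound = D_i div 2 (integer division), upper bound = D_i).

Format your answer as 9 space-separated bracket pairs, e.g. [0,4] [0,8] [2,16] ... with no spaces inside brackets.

Computing bounds per retry:
  i=0: D_i=min(5*3^0,110)=5, bounds=[2,5]
  i=1: D_i=min(5*3^1,110)=15, bounds=[7,15]
  i=2: D_i=min(5*3^2,110)=45, bounds=[22,45]
  i=3: D_i=min(5*3^3,110)=110, bounds=[55,110]
  i=4: D_i=min(5*3^4,110)=110, bounds=[55,110]
  i=5: D_i=min(5*3^5,110)=110, bounds=[55,110]
  i=6: D_i=min(5*3^6,110)=110, bounds=[55,110]
  i=7: D_i=min(5*3^7,110)=110, bounds=[55,110]
  i=8: D_i=min(5*3^8,110)=110, bounds=[55,110]

Answer: [2,5] [7,15] [22,45] [55,110] [55,110] [55,110] [55,110] [55,110] [55,110]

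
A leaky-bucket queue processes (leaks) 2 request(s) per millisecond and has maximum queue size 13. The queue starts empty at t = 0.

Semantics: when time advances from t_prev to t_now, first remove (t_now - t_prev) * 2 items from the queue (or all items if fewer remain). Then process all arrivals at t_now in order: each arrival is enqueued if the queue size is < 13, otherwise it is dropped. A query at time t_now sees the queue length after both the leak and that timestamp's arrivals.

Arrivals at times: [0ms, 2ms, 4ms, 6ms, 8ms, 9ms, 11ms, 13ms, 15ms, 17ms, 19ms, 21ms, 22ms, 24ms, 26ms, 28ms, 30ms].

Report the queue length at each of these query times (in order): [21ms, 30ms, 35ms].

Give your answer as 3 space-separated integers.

Queue lengths at query times:
  query t=21ms: backlog = 1
  query t=30ms: backlog = 1
  query t=35ms: backlog = 0

Answer: 1 1 0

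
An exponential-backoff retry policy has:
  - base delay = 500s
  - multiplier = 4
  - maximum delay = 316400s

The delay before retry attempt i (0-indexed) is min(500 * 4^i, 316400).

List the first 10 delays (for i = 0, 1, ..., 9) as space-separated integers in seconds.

Computing each delay:
  i=0: min(500*4^0, 316400) = 500
  i=1: min(500*4^1, 316400) = 2000
  i=2: min(500*4^2, 316400) = 8000
  i=3: min(500*4^3, 316400) = 32000
  i=4: min(500*4^4, 316400) = 128000
  i=5: min(500*4^5, 316400) = 316400
  i=6: min(500*4^6, 316400) = 316400
  i=7: min(500*4^7, 316400) = 316400
  i=8: min(500*4^8, 316400) = 316400
  i=9: min(500*4^9, 316400) = 316400

Answer: 500 2000 8000 32000 128000 316400 316400 316400 316400 316400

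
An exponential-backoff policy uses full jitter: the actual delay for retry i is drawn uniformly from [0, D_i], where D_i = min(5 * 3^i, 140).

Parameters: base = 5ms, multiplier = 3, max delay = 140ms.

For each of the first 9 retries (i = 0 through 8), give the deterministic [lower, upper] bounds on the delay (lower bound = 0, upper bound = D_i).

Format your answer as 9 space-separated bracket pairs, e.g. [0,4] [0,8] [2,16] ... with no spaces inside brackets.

Computing bounds per retry:
  i=0: D_i=min(5*3^0,140)=5, bounds=[0,5]
  i=1: D_i=min(5*3^1,140)=15, bounds=[0,15]
  i=2: D_i=min(5*3^2,140)=45, bounds=[0,45]
  i=3: D_i=min(5*3^3,140)=135, bounds=[0,135]
  i=4: D_i=min(5*3^4,140)=140, bounds=[0,140]
  i=5: D_i=min(5*3^5,140)=140, bounds=[0,140]
  i=6: D_i=min(5*3^6,140)=140, bounds=[0,140]
  i=7: D_i=min(5*3^7,140)=140, bounds=[0,140]
  i=8: D_i=min(5*3^8,140)=140, bounds=[0,140]

Answer: [0,5] [0,15] [0,45] [0,135] [0,140] [0,140] [0,140] [0,140] [0,140]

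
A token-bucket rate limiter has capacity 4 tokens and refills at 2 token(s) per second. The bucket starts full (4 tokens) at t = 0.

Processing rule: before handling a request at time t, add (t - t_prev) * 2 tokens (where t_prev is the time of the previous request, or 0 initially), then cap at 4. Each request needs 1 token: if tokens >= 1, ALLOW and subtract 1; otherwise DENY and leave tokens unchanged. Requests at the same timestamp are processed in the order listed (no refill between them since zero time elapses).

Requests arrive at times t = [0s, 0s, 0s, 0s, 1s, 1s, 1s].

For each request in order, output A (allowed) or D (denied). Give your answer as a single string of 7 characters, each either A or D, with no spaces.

Answer: AAAAAAD

Derivation:
Simulating step by step:
  req#1 t=0s: ALLOW
  req#2 t=0s: ALLOW
  req#3 t=0s: ALLOW
  req#4 t=0s: ALLOW
  req#5 t=1s: ALLOW
  req#6 t=1s: ALLOW
  req#7 t=1s: DENY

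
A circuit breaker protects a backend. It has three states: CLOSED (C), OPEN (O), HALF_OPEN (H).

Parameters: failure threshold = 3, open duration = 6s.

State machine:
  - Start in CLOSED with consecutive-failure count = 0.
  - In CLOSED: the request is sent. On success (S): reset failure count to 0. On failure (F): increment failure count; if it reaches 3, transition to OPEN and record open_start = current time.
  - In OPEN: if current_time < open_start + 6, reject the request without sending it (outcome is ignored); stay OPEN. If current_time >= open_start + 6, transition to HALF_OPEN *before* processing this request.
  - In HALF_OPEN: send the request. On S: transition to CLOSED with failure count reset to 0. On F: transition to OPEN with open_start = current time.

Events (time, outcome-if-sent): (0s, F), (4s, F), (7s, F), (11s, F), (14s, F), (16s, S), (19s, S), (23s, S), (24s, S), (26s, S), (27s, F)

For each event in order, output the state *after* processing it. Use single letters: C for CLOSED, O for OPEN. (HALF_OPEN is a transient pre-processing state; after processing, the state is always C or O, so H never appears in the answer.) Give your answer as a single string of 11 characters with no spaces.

Answer: CCOOOOOCCCC

Derivation:
State after each event:
  event#1 t=0s outcome=F: state=CLOSED
  event#2 t=4s outcome=F: state=CLOSED
  event#3 t=7s outcome=F: state=OPEN
  event#4 t=11s outcome=F: state=OPEN
  event#5 t=14s outcome=F: state=OPEN
  event#6 t=16s outcome=S: state=OPEN
  event#7 t=19s outcome=S: state=OPEN
  event#8 t=23s outcome=S: state=CLOSED
  event#9 t=24s outcome=S: state=CLOSED
  event#10 t=26s outcome=S: state=CLOSED
  event#11 t=27s outcome=F: state=CLOSED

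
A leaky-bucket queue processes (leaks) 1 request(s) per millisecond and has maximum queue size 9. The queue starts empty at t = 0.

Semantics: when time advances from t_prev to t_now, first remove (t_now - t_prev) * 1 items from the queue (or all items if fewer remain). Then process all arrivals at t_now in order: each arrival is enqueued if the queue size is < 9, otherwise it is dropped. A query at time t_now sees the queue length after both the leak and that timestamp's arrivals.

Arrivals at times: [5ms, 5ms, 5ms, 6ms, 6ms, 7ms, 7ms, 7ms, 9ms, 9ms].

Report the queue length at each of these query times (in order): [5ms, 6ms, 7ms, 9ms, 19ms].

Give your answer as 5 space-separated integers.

Queue lengths at query times:
  query t=5ms: backlog = 3
  query t=6ms: backlog = 4
  query t=7ms: backlog = 6
  query t=9ms: backlog = 6
  query t=19ms: backlog = 0

Answer: 3 4 6 6 0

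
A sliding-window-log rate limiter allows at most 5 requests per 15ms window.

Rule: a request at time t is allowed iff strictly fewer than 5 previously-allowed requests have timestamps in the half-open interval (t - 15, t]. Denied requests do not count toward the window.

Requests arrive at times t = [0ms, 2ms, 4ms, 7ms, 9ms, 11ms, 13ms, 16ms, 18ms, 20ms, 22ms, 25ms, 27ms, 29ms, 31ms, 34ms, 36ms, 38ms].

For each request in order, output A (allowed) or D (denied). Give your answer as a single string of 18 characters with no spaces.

Tracking allowed requests in the window:
  req#1 t=0ms: ALLOW
  req#2 t=2ms: ALLOW
  req#3 t=4ms: ALLOW
  req#4 t=7ms: ALLOW
  req#5 t=9ms: ALLOW
  req#6 t=11ms: DENY
  req#7 t=13ms: DENY
  req#8 t=16ms: ALLOW
  req#9 t=18ms: ALLOW
  req#10 t=20ms: ALLOW
  req#11 t=22ms: ALLOW
  req#12 t=25ms: ALLOW
  req#13 t=27ms: DENY
  req#14 t=29ms: DENY
  req#15 t=31ms: ALLOW
  req#16 t=34ms: ALLOW
  req#17 t=36ms: ALLOW
  req#18 t=38ms: ALLOW

Answer: AAAAADDAAAAADDAAAA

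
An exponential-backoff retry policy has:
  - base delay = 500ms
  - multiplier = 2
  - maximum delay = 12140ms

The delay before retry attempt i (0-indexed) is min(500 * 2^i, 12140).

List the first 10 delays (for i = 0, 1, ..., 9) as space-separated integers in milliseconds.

Answer: 500 1000 2000 4000 8000 12140 12140 12140 12140 12140

Derivation:
Computing each delay:
  i=0: min(500*2^0, 12140) = 500
  i=1: min(500*2^1, 12140) = 1000
  i=2: min(500*2^2, 12140) = 2000
  i=3: min(500*2^3, 12140) = 4000
  i=4: min(500*2^4, 12140) = 8000
  i=5: min(500*2^5, 12140) = 12140
  i=6: min(500*2^6, 12140) = 12140
  i=7: min(500*2^7, 12140) = 12140
  i=8: min(500*2^8, 12140) = 12140
  i=9: min(500*2^9, 12140) = 12140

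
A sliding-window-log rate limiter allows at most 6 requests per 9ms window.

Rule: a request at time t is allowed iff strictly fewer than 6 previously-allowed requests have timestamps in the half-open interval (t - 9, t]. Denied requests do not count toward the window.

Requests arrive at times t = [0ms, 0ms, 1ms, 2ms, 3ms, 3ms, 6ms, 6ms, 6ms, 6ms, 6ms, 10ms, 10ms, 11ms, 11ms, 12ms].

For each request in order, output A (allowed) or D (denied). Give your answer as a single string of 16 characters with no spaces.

Answer: AAAAAADDDDDAAAAA

Derivation:
Tracking allowed requests in the window:
  req#1 t=0ms: ALLOW
  req#2 t=0ms: ALLOW
  req#3 t=1ms: ALLOW
  req#4 t=2ms: ALLOW
  req#5 t=3ms: ALLOW
  req#6 t=3ms: ALLOW
  req#7 t=6ms: DENY
  req#8 t=6ms: DENY
  req#9 t=6ms: DENY
  req#10 t=6ms: DENY
  req#11 t=6ms: DENY
  req#12 t=10ms: ALLOW
  req#13 t=10ms: ALLOW
  req#14 t=11ms: ALLOW
  req#15 t=11ms: ALLOW
  req#16 t=12ms: ALLOW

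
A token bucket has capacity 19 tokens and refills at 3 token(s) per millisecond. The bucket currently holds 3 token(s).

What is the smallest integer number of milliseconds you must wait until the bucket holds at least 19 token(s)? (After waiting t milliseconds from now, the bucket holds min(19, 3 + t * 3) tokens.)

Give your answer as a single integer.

Need 3 + t * 3 >= 19, so t >= 16/3.
Smallest integer t = ceil(16/3) = 6.

Answer: 6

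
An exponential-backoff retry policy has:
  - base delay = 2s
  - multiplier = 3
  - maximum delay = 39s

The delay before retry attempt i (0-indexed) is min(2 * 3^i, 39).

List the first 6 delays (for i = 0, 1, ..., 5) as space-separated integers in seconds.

Answer: 2 6 18 39 39 39

Derivation:
Computing each delay:
  i=0: min(2*3^0, 39) = 2
  i=1: min(2*3^1, 39) = 6
  i=2: min(2*3^2, 39) = 18
  i=3: min(2*3^3, 39) = 39
  i=4: min(2*3^4, 39) = 39
  i=5: min(2*3^5, 39) = 39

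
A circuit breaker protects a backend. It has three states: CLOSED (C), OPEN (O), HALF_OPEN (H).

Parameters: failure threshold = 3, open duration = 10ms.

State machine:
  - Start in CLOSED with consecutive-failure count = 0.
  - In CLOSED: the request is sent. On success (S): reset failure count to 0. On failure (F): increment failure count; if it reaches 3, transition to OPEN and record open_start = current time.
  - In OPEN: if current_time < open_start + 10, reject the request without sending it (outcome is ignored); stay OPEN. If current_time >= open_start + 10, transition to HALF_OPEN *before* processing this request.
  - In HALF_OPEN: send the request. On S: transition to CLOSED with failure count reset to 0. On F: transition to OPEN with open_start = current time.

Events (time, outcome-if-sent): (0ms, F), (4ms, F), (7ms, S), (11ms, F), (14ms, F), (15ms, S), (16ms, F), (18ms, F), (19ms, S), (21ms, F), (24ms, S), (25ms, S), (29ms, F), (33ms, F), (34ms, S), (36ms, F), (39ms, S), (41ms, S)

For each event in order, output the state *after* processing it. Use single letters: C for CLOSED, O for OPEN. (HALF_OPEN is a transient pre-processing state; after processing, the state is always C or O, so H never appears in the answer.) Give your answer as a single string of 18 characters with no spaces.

Answer: CCCCCCCCCCCCCCCCCC

Derivation:
State after each event:
  event#1 t=0ms outcome=F: state=CLOSED
  event#2 t=4ms outcome=F: state=CLOSED
  event#3 t=7ms outcome=S: state=CLOSED
  event#4 t=11ms outcome=F: state=CLOSED
  event#5 t=14ms outcome=F: state=CLOSED
  event#6 t=15ms outcome=S: state=CLOSED
  event#7 t=16ms outcome=F: state=CLOSED
  event#8 t=18ms outcome=F: state=CLOSED
  event#9 t=19ms outcome=S: state=CLOSED
  event#10 t=21ms outcome=F: state=CLOSED
  event#11 t=24ms outcome=S: state=CLOSED
  event#12 t=25ms outcome=S: state=CLOSED
  event#13 t=29ms outcome=F: state=CLOSED
  event#14 t=33ms outcome=F: state=CLOSED
  event#15 t=34ms outcome=S: state=CLOSED
  event#16 t=36ms outcome=F: state=CLOSED
  event#17 t=39ms outcome=S: state=CLOSED
  event#18 t=41ms outcome=S: state=CLOSED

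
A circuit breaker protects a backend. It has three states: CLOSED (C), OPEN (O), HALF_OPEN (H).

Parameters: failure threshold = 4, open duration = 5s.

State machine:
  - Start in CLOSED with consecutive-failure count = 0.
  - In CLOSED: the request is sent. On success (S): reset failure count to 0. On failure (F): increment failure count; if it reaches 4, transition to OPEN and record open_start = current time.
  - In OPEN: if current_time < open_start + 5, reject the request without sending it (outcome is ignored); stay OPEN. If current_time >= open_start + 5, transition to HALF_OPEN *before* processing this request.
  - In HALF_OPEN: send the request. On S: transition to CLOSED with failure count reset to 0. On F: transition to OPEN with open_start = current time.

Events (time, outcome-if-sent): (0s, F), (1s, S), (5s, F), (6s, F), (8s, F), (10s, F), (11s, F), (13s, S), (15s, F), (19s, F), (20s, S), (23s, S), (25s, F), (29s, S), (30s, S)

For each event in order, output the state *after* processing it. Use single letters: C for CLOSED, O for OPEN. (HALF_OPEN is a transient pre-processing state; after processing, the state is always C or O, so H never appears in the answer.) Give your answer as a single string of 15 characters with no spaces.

Answer: CCCCCOOOOOCCCCC

Derivation:
State after each event:
  event#1 t=0s outcome=F: state=CLOSED
  event#2 t=1s outcome=S: state=CLOSED
  event#3 t=5s outcome=F: state=CLOSED
  event#4 t=6s outcome=F: state=CLOSED
  event#5 t=8s outcome=F: state=CLOSED
  event#6 t=10s outcome=F: state=OPEN
  event#7 t=11s outcome=F: state=OPEN
  event#8 t=13s outcome=S: state=OPEN
  event#9 t=15s outcome=F: state=OPEN
  event#10 t=19s outcome=F: state=OPEN
  event#11 t=20s outcome=S: state=CLOSED
  event#12 t=23s outcome=S: state=CLOSED
  event#13 t=25s outcome=F: state=CLOSED
  event#14 t=29s outcome=S: state=CLOSED
  event#15 t=30s outcome=S: state=CLOSED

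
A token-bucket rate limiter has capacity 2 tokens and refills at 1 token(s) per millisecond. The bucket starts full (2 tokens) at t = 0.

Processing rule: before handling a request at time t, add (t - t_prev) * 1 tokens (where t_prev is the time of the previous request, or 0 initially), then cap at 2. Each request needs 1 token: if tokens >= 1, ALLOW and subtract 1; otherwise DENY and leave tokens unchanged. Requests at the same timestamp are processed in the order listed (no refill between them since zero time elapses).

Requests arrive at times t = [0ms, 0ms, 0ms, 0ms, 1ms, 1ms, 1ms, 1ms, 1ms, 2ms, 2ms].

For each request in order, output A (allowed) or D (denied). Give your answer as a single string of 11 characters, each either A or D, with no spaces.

Simulating step by step:
  req#1 t=0ms: ALLOW
  req#2 t=0ms: ALLOW
  req#3 t=0ms: DENY
  req#4 t=0ms: DENY
  req#5 t=1ms: ALLOW
  req#6 t=1ms: DENY
  req#7 t=1ms: DENY
  req#8 t=1ms: DENY
  req#9 t=1ms: DENY
  req#10 t=2ms: ALLOW
  req#11 t=2ms: DENY

Answer: AADDADDDDAD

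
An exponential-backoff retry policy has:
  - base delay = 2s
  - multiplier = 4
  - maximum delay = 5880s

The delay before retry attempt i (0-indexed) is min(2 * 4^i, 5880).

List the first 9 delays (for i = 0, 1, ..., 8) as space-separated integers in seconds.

Answer: 2 8 32 128 512 2048 5880 5880 5880

Derivation:
Computing each delay:
  i=0: min(2*4^0, 5880) = 2
  i=1: min(2*4^1, 5880) = 8
  i=2: min(2*4^2, 5880) = 32
  i=3: min(2*4^3, 5880) = 128
  i=4: min(2*4^4, 5880) = 512
  i=5: min(2*4^5, 5880) = 2048
  i=6: min(2*4^6, 5880) = 5880
  i=7: min(2*4^7, 5880) = 5880
  i=8: min(2*4^8, 5880) = 5880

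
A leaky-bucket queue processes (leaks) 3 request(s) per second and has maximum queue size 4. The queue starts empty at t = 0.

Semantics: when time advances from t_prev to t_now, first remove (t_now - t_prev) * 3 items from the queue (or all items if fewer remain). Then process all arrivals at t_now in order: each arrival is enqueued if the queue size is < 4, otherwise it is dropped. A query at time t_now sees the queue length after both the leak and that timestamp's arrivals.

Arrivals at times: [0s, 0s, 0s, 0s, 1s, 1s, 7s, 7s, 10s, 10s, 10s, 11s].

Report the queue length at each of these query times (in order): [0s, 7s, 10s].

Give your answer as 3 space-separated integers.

Queue lengths at query times:
  query t=0s: backlog = 4
  query t=7s: backlog = 2
  query t=10s: backlog = 3

Answer: 4 2 3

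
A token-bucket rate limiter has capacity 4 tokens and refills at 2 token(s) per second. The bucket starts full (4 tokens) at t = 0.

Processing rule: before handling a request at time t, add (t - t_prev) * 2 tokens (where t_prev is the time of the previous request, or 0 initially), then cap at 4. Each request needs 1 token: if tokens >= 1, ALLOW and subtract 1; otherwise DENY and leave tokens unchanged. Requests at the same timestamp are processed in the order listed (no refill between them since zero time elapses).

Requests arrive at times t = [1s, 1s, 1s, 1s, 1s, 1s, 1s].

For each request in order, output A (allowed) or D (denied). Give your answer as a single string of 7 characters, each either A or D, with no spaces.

Simulating step by step:
  req#1 t=1s: ALLOW
  req#2 t=1s: ALLOW
  req#3 t=1s: ALLOW
  req#4 t=1s: ALLOW
  req#5 t=1s: DENY
  req#6 t=1s: DENY
  req#7 t=1s: DENY

Answer: AAAADDD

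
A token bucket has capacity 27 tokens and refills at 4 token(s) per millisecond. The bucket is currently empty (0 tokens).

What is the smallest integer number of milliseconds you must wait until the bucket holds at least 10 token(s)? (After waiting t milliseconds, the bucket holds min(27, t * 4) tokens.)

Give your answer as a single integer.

Answer: 3

Derivation:
Need t * 4 >= 10, so t >= 10/4.
Smallest integer t = ceil(10/4) = 3.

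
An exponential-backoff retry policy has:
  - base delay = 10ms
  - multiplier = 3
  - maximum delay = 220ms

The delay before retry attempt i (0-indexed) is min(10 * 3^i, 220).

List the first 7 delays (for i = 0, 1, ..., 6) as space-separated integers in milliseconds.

Computing each delay:
  i=0: min(10*3^0, 220) = 10
  i=1: min(10*3^1, 220) = 30
  i=2: min(10*3^2, 220) = 90
  i=3: min(10*3^3, 220) = 220
  i=4: min(10*3^4, 220) = 220
  i=5: min(10*3^5, 220) = 220
  i=6: min(10*3^6, 220) = 220

Answer: 10 30 90 220 220 220 220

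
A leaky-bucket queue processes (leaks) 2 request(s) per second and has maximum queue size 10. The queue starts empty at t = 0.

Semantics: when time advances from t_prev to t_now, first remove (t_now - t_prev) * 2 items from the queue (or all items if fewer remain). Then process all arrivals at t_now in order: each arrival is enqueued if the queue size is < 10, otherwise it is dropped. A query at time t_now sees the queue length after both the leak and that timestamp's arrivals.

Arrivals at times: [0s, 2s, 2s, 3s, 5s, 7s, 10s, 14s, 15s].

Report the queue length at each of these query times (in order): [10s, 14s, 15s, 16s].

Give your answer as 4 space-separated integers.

Answer: 1 1 1 0

Derivation:
Queue lengths at query times:
  query t=10s: backlog = 1
  query t=14s: backlog = 1
  query t=15s: backlog = 1
  query t=16s: backlog = 0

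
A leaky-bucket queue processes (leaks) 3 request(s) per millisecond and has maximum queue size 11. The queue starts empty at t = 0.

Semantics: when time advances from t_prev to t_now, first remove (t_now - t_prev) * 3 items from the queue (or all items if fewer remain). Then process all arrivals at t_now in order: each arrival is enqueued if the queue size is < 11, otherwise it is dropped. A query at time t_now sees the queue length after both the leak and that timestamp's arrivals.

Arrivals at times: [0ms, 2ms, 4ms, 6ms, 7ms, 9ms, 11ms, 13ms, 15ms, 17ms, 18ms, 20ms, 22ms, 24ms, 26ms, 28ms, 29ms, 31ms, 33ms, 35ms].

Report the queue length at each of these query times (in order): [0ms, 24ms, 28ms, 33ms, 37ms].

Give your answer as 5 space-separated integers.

Answer: 1 1 1 1 0

Derivation:
Queue lengths at query times:
  query t=0ms: backlog = 1
  query t=24ms: backlog = 1
  query t=28ms: backlog = 1
  query t=33ms: backlog = 1
  query t=37ms: backlog = 0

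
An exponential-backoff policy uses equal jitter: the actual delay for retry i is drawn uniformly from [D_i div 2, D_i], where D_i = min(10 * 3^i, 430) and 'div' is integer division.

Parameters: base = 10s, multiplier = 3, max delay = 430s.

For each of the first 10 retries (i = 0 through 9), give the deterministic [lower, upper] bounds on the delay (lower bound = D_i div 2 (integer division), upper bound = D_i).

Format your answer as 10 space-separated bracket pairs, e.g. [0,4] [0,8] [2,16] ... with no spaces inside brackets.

Answer: [5,10] [15,30] [45,90] [135,270] [215,430] [215,430] [215,430] [215,430] [215,430] [215,430]

Derivation:
Computing bounds per retry:
  i=0: D_i=min(10*3^0,430)=10, bounds=[5,10]
  i=1: D_i=min(10*3^1,430)=30, bounds=[15,30]
  i=2: D_i=min(10*3^2,430)=90, bounds=[45,90]
  i=3: D_i=min(10*3^3,430)=270, bounds=[135,270]
  i=4: D_i=min(10*3^4,430)=430, bounds=[215,430]
  i=5: D_i=min(10*3^5,430)=430, bounds=[215,430]
  i=6: D_i=min(10*3^6,430)=430, bounds=[215,430]
  i=7: D_i=min(10*3^7,430)=430, bounds=[215,430]
  i=8: D_i=min(10*3^8,430)=430, bounds=[215,430]
  i=9: D_i=min(10*3^9,430)=430, bounds=[215,430]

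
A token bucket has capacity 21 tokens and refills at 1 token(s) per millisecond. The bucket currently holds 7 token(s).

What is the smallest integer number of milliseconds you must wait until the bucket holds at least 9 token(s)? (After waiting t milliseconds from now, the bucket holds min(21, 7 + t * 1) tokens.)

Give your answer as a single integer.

Answer: 2

Derivation:
Need 7 + t * 1 >= 9, so t >= 2/1.
Smallest integer t = ceil(2/1) = 2.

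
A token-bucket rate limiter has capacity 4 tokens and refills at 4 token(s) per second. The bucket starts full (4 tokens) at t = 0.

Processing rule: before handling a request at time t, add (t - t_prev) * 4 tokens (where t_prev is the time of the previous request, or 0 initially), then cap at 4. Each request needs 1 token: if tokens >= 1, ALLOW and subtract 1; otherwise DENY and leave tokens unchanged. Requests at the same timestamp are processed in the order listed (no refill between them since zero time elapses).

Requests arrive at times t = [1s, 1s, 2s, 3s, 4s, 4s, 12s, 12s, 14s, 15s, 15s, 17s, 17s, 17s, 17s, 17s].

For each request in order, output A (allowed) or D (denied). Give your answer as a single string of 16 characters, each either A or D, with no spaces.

Simulating step by step:
  req#1 t=1s: ALLOW
  req#2 t=1s: ALLOW
  req#3 t=2s: ALLOW
  req#4 t=3s: ALLOW
  req#5 t=4s: ALLOW
  req#6 t=4s: ALLOW
  req#7 t=12s: ALLOW
  req#8 t=12s: ALLOW
  req#9 t=14s: ALLOW
  req#10 t=15s: ALLOW
  req#11 t=15s: ALLOW
  req#12 t=17s: ALLOW
  req#13 t=17s: ALLOW
  req#14 t=17s: ALLOW
  req#15 t=17s: ALLOW
  req#16 t=17s: DENY

Answer: AAAAAAAAAAAAAAAD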